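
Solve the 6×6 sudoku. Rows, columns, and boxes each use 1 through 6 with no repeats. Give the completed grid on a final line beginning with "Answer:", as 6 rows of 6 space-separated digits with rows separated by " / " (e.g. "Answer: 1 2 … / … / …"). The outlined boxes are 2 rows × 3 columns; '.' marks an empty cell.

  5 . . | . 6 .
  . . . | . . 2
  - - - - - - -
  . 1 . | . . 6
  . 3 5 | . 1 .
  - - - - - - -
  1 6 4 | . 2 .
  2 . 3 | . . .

Step 1. [r4c6∈{4}] r4c6 is down to just 4, so r4c6=4.
Step 2. [r2c1∈{3,4,6}] col 1 places 3 nowhere but r2c1, so r2c1=3.
Step 3. [r2c2∈{4}] r2c2 is down to just 4, so r2c2=4.
Step 4. [r6c2∈{5}] r6c2's peers cover all but 5 ⇒ r6c2=5.
Step 5. [r1c4∈{1,3,4}] across row 1, 4 lands solely at r1c4, so r1c4=4.
Step 6. [r3c5∈{3,5}] across col 5, 3 lands solely at r3c5. So r3c5=3.
Step 7. [r3c4∈{2,5}] in row 3, 5 fits only at r3c4, so r3c4=5.
Step 8. [r2c4∈{1}] nothing but 1 survives at r2c4. So r2c4=1.
Step 9. [r5c4∈{3}] r5c4 is down to just 3 ⇒ r5c4=3.
Step 10. [r3c3∈{2}] only 2 remains possible at r3c3. So r3c3=2.
Step 11. [r6c4∈{6}] r6c4 has the single candidate 6, so r6c4=6.
Step 12. [r1c6∈{3}] r1c6 is down to just 3 ⇒ r1c6=3.
Step 13. [r4c1∈{6}] r4c1 has the single candidate 6 ⇒ r4c1=6.
Step 14. [r6c5∈{4}] r6c5 is down to just 4. So r6c5=4.
Step 15. [r5c6∈{5}] only 5 remains possible at r5c6 ⇒ r5c6=5.
Step 16. [r2c3∈{6}] r2c3 has the single candidate 6, so r2c3=6.
Step 17. [r6c6∈{1}] r6c6 is down to just 1, so r6c6=1.
Step 18. [r1c3∈{1}] only 1 remains possible at r1c3. So r1c3=1.
Step 19. [r2c5∈{5}] r2c5 has the single candidate 5, so r2c5=5.
Step 20. [r3c1∈{4}] r3c1 is down to just 4 ⇒ r3c1=4.
Step 21. [r4c4∈{2}] r4c4 has the single candidate 2. So r4c4=2.
Step 22. [r1c2∈{2}] r1c2's peers cover all but 2 ⇒ r1c2=2.

Answer: 5 2 1 4 6 3 / 3 4 6 1 5 2 / 4 1 2 5 3 6 / 6 3 5 2 1 4 / 1 6 4 3 2 5 / 2 5 3 6 4 1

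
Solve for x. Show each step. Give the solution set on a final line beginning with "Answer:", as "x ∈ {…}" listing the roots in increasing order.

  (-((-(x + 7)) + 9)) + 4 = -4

Step 1. [(-((-(x + 7)) + 9)) + 4 = -4] 4 comes off first (subtract 4) ⇒ sub: -((-(x + 7)) + 9) = -8.
Step 2. [-((-(x + 7)) + 9) = -8] LHS negated; negate both sides ⇒ neg: (-(x + 7)) + 9 = 8.
Step 3. [(-(x + 7)) + 9 = 8] +9 is outermost — subtract 9 both sides. So sub: -(x + 7) = -1.
Step 4. [-(x + 7) = -1] leading − — multiply by −1. So neg: x + 7 = 1.
Step 5. [x + 7 = 1] 7 comes off first (subtract 7). So sub: x = -6.

Answer: x ∈ {-6}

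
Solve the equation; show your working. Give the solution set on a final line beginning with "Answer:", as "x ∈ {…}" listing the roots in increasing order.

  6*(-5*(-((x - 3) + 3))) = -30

Step 1. [6*(-5*(-((x - 3) + 3))) = -30] divide by the outer 6, so div: -5*(-((x - 3) + 3)) = -5.
Step 2. [-5*(-((x - 3) + 3)) = -5] -5·(inner) — divide through by -5 ⇒ div: -((x - 3) + 3) = 1.
Step 3. [-((x - 3) + 3) = 1] LHS negated; negate both sides ⇒ neg: (x - 3) + 3 = -1.
Step 4. [(x - 3) + 3 = -1] +3 is outermost — subtract 3 both sides, so sub: x - 3 = -4.
Step 5. [x - 3 = -4] peel the -3: add 3 from each side ⇒ sub: x = -1.

Answer: x ∈ {-1}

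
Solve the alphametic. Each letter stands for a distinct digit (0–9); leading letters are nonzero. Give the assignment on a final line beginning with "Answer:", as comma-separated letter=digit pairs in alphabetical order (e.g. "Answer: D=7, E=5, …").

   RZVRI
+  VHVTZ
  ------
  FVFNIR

Step 1. [col 1: I + Z ≡ R (mod 10)] no forcing yet in column 1 (carry-in 0); R=9 is free and consistent — try it ⇒ R=9.
Step 2. [F] F is the leading digit of a 6-digit sum of two 5-digit numbers; the final carry is exactly 1. So F=1.
Step 3. [col 1: I + Z ≡ R (mod 10)] several values work for I in column 1 (I + Z ≡ R (mod 10), carry-in 0); try I=6. So I=6.
Step 4. [col 1: I + Z ≡ R (mod 10)] in column 1 we have I+Z≡R with carry-in 0; given I=6, R=9 and digits 1,6,9 already taken and all letters distinct, that pins Z to 3, so Z=3.
Step 5. [col 2: R + T ≡ I (mod 10)] column 2: given R=9, I=6, carry-in 0, and digits 1,3,6,9 already taken and all letters distinct, R+T≡I (mod 10) forces T=7 ⇒ T=7.
Step 6. [col 3: V + V ≡ N (mod 10)] in column 3 we have V+V≡N with carry-in 1; given nothing yet and digits 1,3,6,7,9 already taken and all letters distinct, that pins N to 5, so N=5.
Step 7. [col 3: V + V ≡ N (mod 10)] in column 3 we have V+V≡N with carry-in 1; given N=5 and digits 1,3,5,6,7,9 already taken and all letters distinct, that pins V to 2, so V=2.
Step 8. [col 4: Z + H ≡ F (mod 10)] column 4 reads Z+H+carry(0)=F with Z=3, F=1; with digits 1,2,3,5,6,7,9 already taken and all letters distinct, the only value for H is 8 ⇒ H=8.

Answer: F=1, H=8, I=6, N=5, R=9, T=7, V=2, Z=3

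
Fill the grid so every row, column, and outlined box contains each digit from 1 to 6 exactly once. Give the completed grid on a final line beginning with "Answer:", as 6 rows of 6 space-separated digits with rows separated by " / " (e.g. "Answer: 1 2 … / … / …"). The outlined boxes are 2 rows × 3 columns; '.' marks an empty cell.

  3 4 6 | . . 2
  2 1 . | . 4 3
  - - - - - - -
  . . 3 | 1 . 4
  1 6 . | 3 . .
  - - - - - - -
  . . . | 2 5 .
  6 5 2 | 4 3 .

Step 1. [r2c3∈{5}] r2c3 is down to just 5. So r2c3=5.
Step 2. [r5c3∈{1,4}] in col 3, 1 fits only at r5c3. So r5c3=1.
Step 3. [r3c5∈{2,6}] row 3 places 6 nowhere but r3c5 ⇒ r3c5=6.
Step 4. [r3c1∈{5}] only 5 remains possible at r3c1 ⇒ r3c1=5.
Step 5. [r5c6∈{6}] nothing but 6 survives at r5c6, so r5c6=6.
Step 6. [r2c4∈{6}] r2c4's peers cover all but 6 ⇒ r2c4=6.
Step 7. [r3c2∈{2}] r3c2 has the single candidate 2. So r3c2=2.
Step 8. [r1c5∈{1}] r1c5 is down to just 1, so r1c5=1.
Step 9. [r4c5∈{2}] nothing but 2 survives at r4c5. So r4c5=2.
Step 10. [r5c2∈{3}] nothing but 3 survives at r5c2, so r5c2=3.
Step 11. [r4c3∈{4}] nothing but 4 survives at r4c3 ⇒ r4c3=4.
Step 12. [r5c1∈{4}] nothing but 4 survives at r5c1, so r5c1=4.
Step 13. [r6c6∈{1}] nothing but 1 survives at r6c6 ⇒ r6c6=1.
Step 14. [r4c6∈{5}] nothing but 5 survives at r4c6. So r4c6=5.
Step 15. [r1c4∈{5}] nothing but 5 survives at r1c4, so r1c4=5.

Answer: 3 4 6 5 1 2 / 2 1 5 6 4 3 / 5 2 3 1 6 4 / 1 6 4 3 2 5 / 4 3 1 2 5 6 / 6 5 2 4 3 1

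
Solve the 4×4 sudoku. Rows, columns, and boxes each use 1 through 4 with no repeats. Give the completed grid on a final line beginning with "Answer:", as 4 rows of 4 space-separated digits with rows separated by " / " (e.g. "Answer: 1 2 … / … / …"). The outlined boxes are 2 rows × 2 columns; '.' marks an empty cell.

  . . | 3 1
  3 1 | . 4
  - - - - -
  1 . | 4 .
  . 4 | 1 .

Step 1. [r4c1∈{2}] nothing but 2 survives at r4c1. So r4c1=2.
Step 2. [r3c4∈{2,3}] across row 3, 2 lands solely at r3c4. So r3c4=2.
Step 3. [r2c3∈{2}] only 2 remains possible at r2c3, so r2c3=2.
Step 4. [r4c4∈{3}] r4c4's peers cover all but 3. So r4c4=3.
Step 5. [r1c1∈{4}] r1c1 is down to just 4, so r1c1=4.
Step 6. [r3c2∈{3}] nothing but 3 survives at r3c2, so r3c2=3.
Step 7. [r1c2∈{2}] r1c2 is down to just 2. So r1c2=2.

Answer: 4 2 3 1 / 3 1 2 4 / 1 3 4 2 / 2 4 1 3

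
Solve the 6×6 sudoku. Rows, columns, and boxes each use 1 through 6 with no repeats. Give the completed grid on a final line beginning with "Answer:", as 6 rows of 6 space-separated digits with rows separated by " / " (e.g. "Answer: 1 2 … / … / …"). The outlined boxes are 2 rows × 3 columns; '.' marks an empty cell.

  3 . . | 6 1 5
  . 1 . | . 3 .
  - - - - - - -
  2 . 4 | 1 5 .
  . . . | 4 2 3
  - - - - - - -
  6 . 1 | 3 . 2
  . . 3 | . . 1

Step 1. [r5c2∈{4,5}] r5c2 is the only open cell in row 5 admitting 5. So r5c2=5.
Step 2. [r1c2∈{2,4}] row 1 places 4 nowhere but r1c2. So r1c2=4.
Step 3. [r2c3∈{2,5,6}] 6 has one home in row 2: r2c3. So r2c3=6.
Step 4. [r5c5∈{4}] r5c5's peers cover all but 4. So r5c5=4.
Step 5. [r4c3∈{5}] nothing but 5 survives at r4c3. So r4c3=5.
Step 6. [r3c6∈{6}] r3c6's peers cover all but 6 ⇒ r3c6=6.
Step 7. [r6c4∈{5}] only 5 remains possible at r6c4. So r6c4=5.
Step 8. [r4c1∈{1}] r4c1 has the single candidate 1. So r4c1=1.
Step 9. [r2c6∈{4}] only 4 remains possible at r2c6 ⇒ r2c6=4.
Step 10. [r1c3∈{2}] r1c3 is down to just 2 ⇒ r1c3=2.
Step 11. [r6c1∈{4}] r6c1's peers cover all but 4 ⇒ r6c1=4.
Step 12. [r2c4∈{2}] r2c4's peers cover all but 2 ⇒ r2c4=2.
Step 13. [r4c2∈{6}] r4c2 is down to just 6. So r4c2=6.
Step 14. [r3c2∈{3}] nothing but 3 survives at r3c2. So r3c2=3.
Step 15. [r2c1∈{5}] r2c1 is down to just 5. So r2c1=5.
Step 16. [r6c5∈{6}] r6c5's peers cover all but 6 ⇒ r6c5=6.
Step 17. [r6c2∈{2}] only 2 remains possible at r6c2 ⇒ r6c2=2.

Answer: 3 4 2 6 1 5 / 5 1 6 2 3 4 / 2 3 4 1 5 6 / 1 6 5 4 2 3 / 6 5 1 3 4 2 / 4 2 3 5 6 1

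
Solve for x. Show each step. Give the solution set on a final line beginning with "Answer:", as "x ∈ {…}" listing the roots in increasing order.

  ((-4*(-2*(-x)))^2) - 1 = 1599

Step 1. [((-4*(-2*(-x)))^2) - 1 = 1599] the outer -1 inverts by adding 1, so sub: (-4*(-2*(-x)))^2 = 1600.
Step 2. [(-4*(-2*(-x)))^2 = 1600] LHS squared, RHS 1600 ≥ 0: apply √ (±), so sqrt: -4*(-2*(-x)) = 40 or -40.
Step 3. [-4*(-2*(-x)) = 40 or -40] -4 out front; divide by -4. So div: -2*(-x) = -10 or 10.
Step 4. [-2*(-x) = -10 or 10] LHS = -2·(…); ÷-2 both sides, so div: -x = 5 or -5.
Step 5. [-x = 5 or -5] leading − — multiply by −1 ⇒ neg: x = -5 or 5.

Answer: x ∈ {-5, 5}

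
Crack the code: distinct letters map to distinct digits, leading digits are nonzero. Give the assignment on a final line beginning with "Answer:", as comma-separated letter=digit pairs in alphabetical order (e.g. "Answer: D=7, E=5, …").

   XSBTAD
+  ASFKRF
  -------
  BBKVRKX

Step 1. [col 1: D + F ≡ X (mod 10)] X=5 is one option consistent with column 1 (D + F ≡ X (mod 10), carry-in 0) — take it, so X=5.
Step 2. [col 1: D + F ≡ X (mod 10)] column 1 (D + F ≡ X (mod 10), carry-in 0) doesn't pin F yet; pick F=8 and continue, so F=8.
Step 3. [B] the sum has 7 digits but both addends have 6; that extra leading digit B is the final carry, namely 1, so B=1.
Step 4. [col 1: D + F ≡ X (mod 10)] column 1: given F=8, X=5, carry-in 0, and digits 1,5,8 already taken and all letters distinct, D+F≡X (mod 10) forces D=7, so D=7.
Step 5. [col 2: A + R ≡ K (mod 10)] no forcing yet in column 2 (carry-in 1); A=6 is free and consistent — try it ⇒ A=6.
Step 6. [col 2: A + R ≡ K (mod 10)] no forcing yet in column 2 (carry-in 1); K=9 is free and consistent — try it. So K=9.
Step 7. [col 2: A + R ≡ K (mod 10)] in column 2 we have A+R≡K with carry-in 1; given A=6, K=9 and digits 1,5,6,7,8,9 already taken and all letters distinct, that pins R to 2. So R=2.
Step 8. [col 3: T + K ≡ R (mod 10)] column 3: given K=9, R=2, carry-in 0, and digits 1,2,5,6,7,8,9 already taken and all letters distinct, T+K≡R (mod 10) forces T=3, so T=3.
Step 9. [col 4: B + F ≡ V (mod 10)] column 4 reads B+F+carry(1)=V with B=1, F=8; with digits 1,2,3,5,6,7,8,9 already taken and all letters distinct, the only value for V is 0 ⇒ V=0.
Step 10. [col 5: S + S ≡ K (mod 10)] in column 5 we have S+S≡K with carry-in 1; given K=9 and digits 0,1,2,3,5,6,7,8,9 already taken and all letters distinct, that pins S to 4, so S=4.

Answer: A=6, B=1, D=7, F=8, K=9, R=2, S=4, T=3, V=0, X=5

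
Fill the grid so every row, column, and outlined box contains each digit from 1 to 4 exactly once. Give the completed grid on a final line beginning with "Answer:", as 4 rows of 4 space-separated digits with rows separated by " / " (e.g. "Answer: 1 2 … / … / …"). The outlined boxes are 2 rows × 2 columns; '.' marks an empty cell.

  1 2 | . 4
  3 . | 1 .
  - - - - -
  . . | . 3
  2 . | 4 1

Step 1. [r3c1∈{4}] only 4 remains possible at r3c1 ⇒ r3c1=4.
Step 2. [r4c2∈{3}] r4c2 is down to just 3, so r4c2=3.
Step 3. [r1c3∈{3}] r1c3 has the single candidate 3, so r1c3=3.
Step 4. [r2c2∈{4}] r2c2 is down to just 4 ⇒ r2c2=4.
Step 5. [r3c2∈{1}] nothing but 1 survives at r3c2, so r3c2=1.
Step 6. [r2c4∈{2}] only 2 remains possible at r2c4. So r2c4=2.
Step 7. [r3c3∈{2}] only 2 remains possible at r3c3, so r3c3=2.

Answer: 1 2 3 4 / 3 4 1 2 / 4 1 2 3 / 2 3 4 1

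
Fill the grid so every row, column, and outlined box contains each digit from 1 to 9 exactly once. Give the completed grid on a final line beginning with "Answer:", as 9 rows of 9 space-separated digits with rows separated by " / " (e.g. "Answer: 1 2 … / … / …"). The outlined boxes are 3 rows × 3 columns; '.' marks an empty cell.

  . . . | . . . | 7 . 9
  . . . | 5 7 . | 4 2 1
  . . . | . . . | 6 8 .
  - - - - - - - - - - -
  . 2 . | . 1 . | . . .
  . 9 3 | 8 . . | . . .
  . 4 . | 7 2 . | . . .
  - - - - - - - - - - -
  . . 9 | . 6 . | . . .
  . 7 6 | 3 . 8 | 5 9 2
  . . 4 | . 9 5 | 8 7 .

Step 1. [r8c1∈{1}] only 1 remains possible at r8c1 ⇒ r8c1=1.
Step 2. [r9c2∈{3}] r9c2's peers cover all but 3, so r9c2=3.
Step 3. [r2c3∈{8}] nothing but 8 survives at r2c3, so r2c3=8.
Step 4. [r8c5∈{4}] r8c5 is down to just 4, so r8c5=4.
Step 5. [r3c5∈{3}] r3c5 has the single candidate 3 ⇒ r3c5=3.
Step 6. [r3c9∈{5}] r3c9's peers cover all but 5 ⇒ r3c9=5.
Step 7. [r9c4∈{1,2}] 1 has one home in row 9: r9c4. So r9c4=1.
Step 8. [r6c3∈{1,5}] 1 has one home in box 4: r6c3, so r6c3=1.
Step 9. [r7c4∈{2}] r7c4 has the single candidate 2. So r7c4=2.
Step 10. [r2c2∈{6}] r2c2 is down to just 6. So r2c2=6.
Step 11. [r2c6∈{9}] nothing but 9 survives at r2c6, so r2c6=9.
Step 12. [r3c4∈{4}] only 4 remains possible at r3c4 ⇒ r3c4=4.
Step 13. [r1c8∈{3}] r1c8's peers cover all but 3 ⇒ r1c8=3.
Step 14. [r9c9∈{6}] r9c9 is down to just 6. So r9c9=6.
Step 15. [r7c2∈{5,8}] in col 2, 8 fits only at r7c2. So r7c2=8.
Step 16. [r7c1∈{5}] r7c1 has the single candidate 5, so r7c1=5.
Step 17. [r6c8∈{5,6}] across row 6, 5 lands solely at r6c8. So r6c8=5.
Step 18. [r9c1∈{2}] only 2 remains possible at r9c1. So r9c1=2.
Step 19. [r3c2∈{1}] r3c2's peers cover all but 1. So r3c2=1.
Step 20. [r6c7∈{3,9}] r6c7 is the only open cell in row 6 admitting 9, so r6c7=9.
Step 21. [r4c7∈{3}] r4c7 has the single candidate 3, so r4c7=3.
Step 22. [r7c7∈{1}] r7c7 is down to just 1, so r7c7=1.
Step 23. [r7c8∈{4}] nothing but 4 survives at r7c8 ⇒ r7c8=4.
Step 24. [r4c8∈{6}] r4c8's peers cover all but 6 ⇒ r4c8=6.
Step 25. [r4c3∈{5,7}] row 4 places 5 nowhere but r4c3, so r4c3=5.
Step 26. [r4c6∈{4}] nothing but 4 survives at r4c6, so r4c6=4.
Step 27. [r5c6∈{6}] nothing but 6 survives at r5c6. So r5c6=6.
Step 28. [r5c1∈{7}] r5c1's peers cover all but 7 ⇒ r5c1=7.
Step 29. [r4c1∈{8}] r4c1 has the single candidate 8, so r4c1=8.
Step 30. [r3c6∈{2}] nothing but 2 survives at r3c6. So r3c6=2.
Step 31. [r6c6∈{3}] only 3 remains possible at r6c6. So r6c6=3.
Step 32. [r5c9∈{4}] nothing but 4 survives at r5c9 ⇒ r5c9=4.
Step 33. [r6c1∈{6}] r6c1 is down to just 6 ⇒ r6c1=6.
Step 34. [r4c9∈{7}] r4c9 is down to just 7, so r4c9=7.
Step 35. [r1c1∈{4}] r1c1 has the single candidate 4. So r1c1=4.
Step 36. [r1c2∈{5}] nothing but 5 survives at r1c2, so r1c2=5.
Step 37. [r3c1∈{9}] r3c1's peers cover all but 9, so r3c1=9.
Step 38. [r1c5∈{8}] nothing but 8 survives at r1c5 ⇒ r1c5=8.
Step 39. [r7c9∈{3}] r7c9 has the single candidate 3 ⇒ r7c9=3.
Step 40. [r1c3∈{2}] only 2 remains possible at r1c3 ⇒ r1c3=2.
Step 41. [r1c6∈{1}] r1c6's peers cover all but 1, so r1c6=1.
Step 42. [r6c9∈{8}] only 8 remains possible at r6c9. So r6c9=8.
Step 43. [r3c3∈{7}] only 7 remains possible at r3c3 ⇒ r3c3=7.
Step 44. [r4c4∈{9}] nothing but 9 survives at r4c4, so r4c4=9.
Step 45. [r5c5∈{5}] nothing but 5 survives at r5c5, so r5c5=5.
Step 46. [r2c1∈{3}] r2c1 is down to just 3, so r2c1=3.
Step 47. [r5c7∈{2}] only 2 remains possible at r5c7 ⇒ r5c7=2.
Step 48. [r7c6∈{7}] r7c6 has the single candidate 7. So r7c6=7.
Step 49. [r1c4∈{6}] r1c4 is down to just 6 ⇒ r1c4=6.
Step 50. [r5c8∈{1}] nothing but 1 survives at r5c8 ⇒ r5c8=1.

Answer: 4 5 2 6 8 1 7 3 9 / 3 6 8 5 7 9 4 2 1 / 9 1 7 4 3 2 6 8 5 / 8 2 5 9 1 4 3 6 7 / 7 9 3 8 5 6 2 1 4 / 6 4 1 7 2 3 9 5 8 / 5 8 9 2 6 7 1 4 3 / 1 7 6 3 4 8 5 9 2 / 2 3 4 1 9 5 8 7 6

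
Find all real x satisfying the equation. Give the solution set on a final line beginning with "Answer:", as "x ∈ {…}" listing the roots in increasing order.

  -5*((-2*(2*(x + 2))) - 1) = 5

Step 1. [-5*((-2*(2*(x + 2))) - 1) = 5] -5 out front; divide by -5. So div: (-2*(2*(x + 2))) - 1 = -1.
Step 2. [(-2*(2*(x + 2))) - 1 = -1] add 1: x sits inside (… - 1), so sub: -2*(2*(x + 2)) = 0.
Step 3. [-2*(2*(x + 2)) = 0] LHS = -2·(…); ÷-2 both sides, so div: 2*(x + 2) = 0.
Step 4. [2*(x + 2) = 0] 2 out front; divide by 2 ⇒ div: x + 2 = 0.
Step 5. [x + 2 = 0] 2 comes off first (subtract 2), so sub: x = -2.

Answer: x ∈ {-2}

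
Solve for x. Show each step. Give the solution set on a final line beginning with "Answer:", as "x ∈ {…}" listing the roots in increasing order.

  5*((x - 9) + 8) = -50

Step 1. [5*((x - 9) + 8) = -50] leading coefficient 5: divide by 5 ⇒ div: (x - 9) + 8 = -10.
Step 2. [(x - 9) + 8 = -10] +8 is outermost — subtract 8 both sides, so sub: x - 9 = -18.
Step 3. [x - 9 = -18] 9 comes off first (add 9) ⇒ sub: x = -9.

Answer: x ∈ {-9}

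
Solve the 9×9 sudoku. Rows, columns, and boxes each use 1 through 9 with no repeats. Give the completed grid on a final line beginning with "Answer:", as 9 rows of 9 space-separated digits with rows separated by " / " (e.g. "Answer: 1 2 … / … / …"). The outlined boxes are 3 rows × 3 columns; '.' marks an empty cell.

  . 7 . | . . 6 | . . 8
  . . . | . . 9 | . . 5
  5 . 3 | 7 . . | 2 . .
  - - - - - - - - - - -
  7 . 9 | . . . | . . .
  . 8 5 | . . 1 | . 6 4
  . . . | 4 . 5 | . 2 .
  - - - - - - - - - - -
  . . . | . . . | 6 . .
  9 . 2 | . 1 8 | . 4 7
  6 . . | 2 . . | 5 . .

Step 1. [r8c7∈{3}] nothing but 3 survives at r8c7 ⇒ r8c7=3.
Step 2. [r4c2∈{1,2,3,4,6}] in row 4, 4 fits only at r4c2. So r4c2=4.
Step 3. [r2c2∈{1,2,6}] across col 2, 2 lands solely at r2c2 ⇒ r2c2=2.
Step 4. [r3c6∈{4}] only 4 remains possible at r3c6 ⇒ r3c6=4.
Step 5. [r2c3∈{1,4,6,8}] 6 has one home in row 2: r2c3. So r2c3=6.
Step 6. [r6c3∈{1}] r6c3 has the single candidate 1. So r6c3=1.
Step 7. [r1c3∈{4}] only 4 remains possible at r1c3. So r1c3=4.
Step 8. [r1c1∈{1}] nothing but 1 survives at r1c1, so r1c1=1.
Step 9. [r6c1∈{3}] r6c1 is down to just 3, so r6c1=3.
Step 10. [r6c9∈{9}] nothing but 9 survives at r6c9 ⇒ r6c9=9.
Step 11. [r9c9∈{1}] nothing but 1 survives at r9c9 ⇒ r9c9=1.
Step 12. [r3c5∈{8}] nothing but 8 survives at r3c5, so r3c5=8.
Step 13. [r2c5∈{3}] only 3 remains possible at r2c5 ⇒ r2c5=3.
Step 14. [r5c4∈{3,9}] in row 5, 3 fits only at r5c4, so r5c4=3.
Step 15. [r7c4∈{5,9}] col 4 places 9 nowhere but r7c4, so r7c4=9.
Step 16. [r3c8∈{1,9}] in row 3, 1 fits only at r3c8 ⇒ r3c8=1.
Step 17. [r7c8∈{8}] only 8 remains possible at r7c8, so r7c8=8.
Step 18. [r7c3∈{7}] nothing but 7 survives at r7c3. So r7c3=7.
Step 19. [r5c7∈{7}] r5c7 has the single candidate 7 ⇒ r5c7=7.
Step 20. [r1c5∈{2,5}] r1c5 is the only open cell in row 1 admitting 2. So r1c5=2.
Step 21. [r7c5∈{4,5}] col 5 places 5 nowhere but r7c5. So r7c5=5.
Step 22. [r9c6∈{3,7}] r9c6 is the only open cell in col 6 admitting 7, so r9c6=7.
Step 23. [r1c8∈{3,9}] row 1 places 3 nowhere but r1c8, so r1c8=3.
Step 24. [r4c4∈{6,8}] across col 4, 8 lands solely at r4c4 ⇒ r4c4=8.
Step 25. [r6c5∈{6,7}] r6c5 is the only open cell in row 6 admitting 7. So r6c5=7.
Step 26. [r9c2∈{3}] r9c2 is down to just 3 ⇒ r9c2=3.
Step 27. [r4c8∈{5}] nothing but 5 survives at r4c8, so r4c8=5.
Step 28. [r5c1∈{2}] r5c1 is down to just 2, so r5c1=2.
Step 29. [r4c5∈{6}] only 6 remains possible at r4c5 ⇒ r4c5=6.
Step 30. [r8c4∈{6}] nothing but 6 survives at r8c4. So r8c4=6.
Step 31. [r7c1∈{4}] r7c1 has the single candidate 4. So r7c1=4.
Step 32. [r6c7∈{8}] r6c7's peers cover all but 8. So r6c7=8.
Step 33. [r6c2∈{6}] r6c2 has the single candidate 6, so r6c2=6.
Step 34. [r8c2∈{5}] nothing but 5 survives at r8c2. So r8c2=5.
Step 35. [r2c4∈{1}] r2c4's peers cover all but 1. So r2c4=1.
Step 36. [r1c7∈{9}] r1c7's peers cover all but 9, so r1c7=9.
Step 37. [r3c2∈{9}] r3c2's peers cover all but 9. So r3c2=9.
Step 38. [r7c2∈{1}] r7c2 is down to just 1 ⇒ r7c2=1.
Step 39. [r7c6∈{3}] nothing but 3 survives at r7c6, so r7c6=3.
Step 40. [r9c8∈{9}] r9c8 has the single candidate 9, so r9c8=9.
Step 41. [r4c6∈{2}] r4c6 has the single candidate 2, so r4c6=2.
Step 42. [r3c9∈{6}] r3c9's peers cover all but 6 ⇒ r3c9=6.
Step 43. [r2c7∈{4}] r2c7's peers cover all but 4, so r2c7=4.
Step 44. [r9c3∈{8}] only 8 remains possible at r9c3 ⇒ r9c3=8.
Step 45. [r4c9∈{3}] nothing but 3 survives at r4c9. So r4c9=3.
Step 46. [r9c5∈{4}] nothing but 4 survives at r9c5. So r9c5=4.
Step 47. [r5c5∈{9}] r5c5's peers cover all but 9 ⇒ r5c5=9.
Step 48. [r2c1∈{8}] r2c1 has the single candidate 8. So r2c1=8.
Step 49. [r1c4∈{5}] only 5 remains possible at r1c4, so r1c4=5.
Step 50. [r2c8∈{7}] nothing but 7 survives at r2c8. So r2c8=7.
Step 51. [r7c9∈{2}] nothing but 2 survives at r7c9, so r7c9=2.
Step 52. [r4c7∈{1}] only 1 remains possible at r4c7. So r4c7=1.

Answer: 1 7 4 5 2 6 9 3 8 / 8 2 6 1 3 9 4 7 5 / 5 9 3 7 8 4 2 1 6 / 7 4 9 8 6 2 1 5 3 / 2 8 5 3 9 1 7 6 4 / 3 6 1 4 7 5 8 2 9 / 4 1 7 9 5 3 6 8 2 / 9 5 2 6 1 8 3 4 7 / 6 3 8 2 4 7 5 9 1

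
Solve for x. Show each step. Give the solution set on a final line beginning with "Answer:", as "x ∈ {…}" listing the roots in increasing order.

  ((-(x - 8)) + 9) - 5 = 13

Step 1. [((-(x - 8)) + 9) - 5 = 13] 5 comes off first (add 5). So sub: (-(x - 8)) + 9 = 18.
Step 2. [(-(x - 8)) + 9 = 18] 9 comes off first (subtract 9), so sub: -(x - 8) = 9.
Step 3. [-(x - 8) = 9] flip signs both sides ⇒ neg: x - 8 = -9.
Step 4. [x - 8 = -9] 8 comes off first (add 8) ⇒ sub: x = -1.

Answer: x ∈ {-1}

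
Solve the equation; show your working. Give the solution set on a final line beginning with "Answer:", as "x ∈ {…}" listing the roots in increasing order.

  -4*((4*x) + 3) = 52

Step 1. [-4*((4*x) + 3) = 52] -4·(inner) — divide through by -4, so div: (4*x) + 3 = -13.
Step 2. [(4*x) + 3 = -13] peel the +3: subtract 3 from each side ⇒ sub: 4*x = -16.
Step 3. [4*x = -16] divide by the outer 4 ⇒ div: x = -4.

Answer: x ∈ {-4}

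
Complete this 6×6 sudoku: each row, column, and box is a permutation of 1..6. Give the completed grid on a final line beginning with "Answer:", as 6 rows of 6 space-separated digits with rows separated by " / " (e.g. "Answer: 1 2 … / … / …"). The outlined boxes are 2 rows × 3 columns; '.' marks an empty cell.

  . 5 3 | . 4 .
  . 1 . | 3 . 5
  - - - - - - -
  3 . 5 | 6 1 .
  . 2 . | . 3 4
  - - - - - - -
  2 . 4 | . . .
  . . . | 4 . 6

Step 1. [r1c4∈{1,2}] across col 4, 2 lands solely at r1c4, so r1c4=2.
Step 2. [r1c1∈{6}] nothing but 6 survives at r1c1, so r1c1=6.
Step 3. [r6c3∈{1}] only 1 remains possible at r6c3 ⇒ r6c3=1.
Step 4. [r5c4∈{1,5}] col 4 places 1 nowhere but r5c4. So r5c4=1.
Step 5. [r5c2∈{3,6}] in row 5, 6 fits only at r5c2, so r5c2=6.
Step 6. [r6c1∈{5}] nothing but 5 survives at r6c1, so r6c1=5.
Step 7. [r3c2∈{4}] r3c2 has the single candidate 4, so r3c2=4.
Step 8. [r6c5∈{2}] r6c5's peers cover all but 2 ⇒ r6c5=2.
Step 9. [r2c3∈{2}] r2c3 has the single candidate 2 ⇒ r2c3=2.
Step 10. [r3c6∈{2}] r3c6 has the single candidate 2 ⇒ r3c6=2.
Step 11. [r4c3∈{6}] nothing but 6 survives at r4c3. So r4c3=6.
Step 12. [r2c1∈{4}] r2c1 has the single candidate 4 ⇒ r2c1=4.
Step 13. [r4c4∈{5}] nothing but 5 survives at r4c4 ⇒ r4c4=5.
Step 14. [r5c5∈{5}] only 5 remains possible at r5c5, so r5c5=5.
Step 15. [r1c6∈{1}] r1c6's peers cover all but 1. So r1c6=1.
Step 16. [r5c6∈{3}] r5c6's peers cover all but 3, so r5c6=3.
Step 17. [r6c2∈{3}] only 3 remains possible at r6c2 ⇒ r6c2=3.
Step 18. [r4c1∈{1}] r4c1 is down to just 1 ⇒ r4c1=1.
Step 19. [r2c5∈{6}] r2c5 is down to just 6. So r2c5=6.

Answer: 6 5 3 2 4 1 / 4 1 2 3 6 5 / 3 4 5 6 1 2 / 1 2 6 5 3 4 / 2 6 4 1 5 3 / 5 3 1 4 2 6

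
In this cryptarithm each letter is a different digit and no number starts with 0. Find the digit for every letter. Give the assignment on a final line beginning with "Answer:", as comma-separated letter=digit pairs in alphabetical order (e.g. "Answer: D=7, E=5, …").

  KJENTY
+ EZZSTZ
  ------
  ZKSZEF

Step 1. [col 1: Y + Z ≡ F (mod 10)] Y=9 is one option consistent with column 1 (Y + Z ≡ F (mod 10), carry-in 0) — take it, so Y=9.
Step 2. [col 1: Y + Z ≡ F (mod 10)] several values work for Z in column 1 (Y + Z ≡ F (mod 10), carry-in 0); try Z=4, so Z=4.
Step 3. [col 1: Y + Z ≡ F (mod 10)] column 1 reads Y+Z+carry(0)=F with Y=9, Z=4; with digits 4,9 already taken and all letters distinct, the only value for F is 3 ⇒ F=3.
Step 4. [col 2: T + T ≡ E (mod 10)] column 2 (T + T ≡ E (mod 10), carry-in 1) doesn't pin E yet; pick E=1 and continue. So E=1.
Step 5. [col 2: T + T ≡ E (mod 10)] no forcing yet in column 2 (carry-in 1); T=5 is free and consistent — try it. So T=5.
Step 6. [col 3: N + S ≡ Z (mod 10)] several values work for S in column 3 (N + S ≡ Z (mod 10), carry-in 1); try S=6. So S=6.
Step 7. [col 3: N + S ≡ Z (mod 10)] in column 3 we have N+S≡Z with carry-in 1; given S=6, Z=4 and digits 1,3,4,5,6,9 already taken and all letters distinct, that pins N to 7. So N=7.
Step 8. [col 5: J + Z ≡ K (mod 10)] column 5 reads J+Z+carry(0)=K with Z=4; with digits 1,3,4,5,6,7,9 already taken and all letters distinct, the only value for K is 2. So K=2.
Step 9. [col 5: J + Z ≡ K (mod 10)] in column 5 we have J+Z≡K with carry-in 0; given Z=4, K=2 and digits 1,2,3,4,5,6,7,9 already taken and all letters distinct, that pins J to 8. So J=8.

Answer: E=1, F=3, J=8, K=2, N=7, S=6, T=5, Y=9, Z=4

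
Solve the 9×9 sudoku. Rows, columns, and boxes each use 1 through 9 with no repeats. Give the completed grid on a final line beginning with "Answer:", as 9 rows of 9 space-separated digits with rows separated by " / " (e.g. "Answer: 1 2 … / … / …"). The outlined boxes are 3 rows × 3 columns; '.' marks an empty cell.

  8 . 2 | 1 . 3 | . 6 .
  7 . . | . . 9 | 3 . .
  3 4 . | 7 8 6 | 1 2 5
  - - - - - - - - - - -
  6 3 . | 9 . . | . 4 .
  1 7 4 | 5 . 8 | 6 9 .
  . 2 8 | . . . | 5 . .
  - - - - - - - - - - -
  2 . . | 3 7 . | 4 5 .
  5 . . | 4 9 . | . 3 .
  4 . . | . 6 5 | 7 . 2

Step 1. [r7c9∈{1,6,8,9}] box 9 places 9 nowhere but r7c9. So r7c9=9.
Step 2. [r7c6∈{1}] r7c6 is down to just 1. So r7c6=1.
Step 3. [r7c3∈{6}] nothing but 6 survives at r7c3 ⇒ r7c3=6.
Step 4. [r6c8∈{1,7}] in col 8, 7 fits only at r6c8, so r6c8=7.
Step 5. [r8c7∈{8}] only 8 remains possible at r8c7. So r8c7=8.
Step 6. [r8c2∈{1}] r8c2 has the single candidate 1, so r8c2=1.
Step 7. [r5c5∈{2,3}] in row 5, 2 fits only at r5c5. So r5c5=2.
Step 8. [r6c5∈{1,3,4}] r6c5 is the only open cell in col 5 admitting 3, so r6c5=3.
Step 9. [r3c3∈{9}] r3c3's peers cover all but 9. So r3c3=9.
Step 10. [r1c2∈{5}] r1c2 has the single candidate 5 ⇒ r1c2=5.
Step 11. [r4c9∈{1,8}] in row 4, 8 fits only at r4c9, so r4c9=8.
Step 12. [r1c5∈{4}] r1c5 has the single candidate 4 ⇒ r1c5=4.
Step 13. [r9c2∈{8,9}] row 9 places 9 nowhere but r9c2, so r9c2=9.
Step 14. [r6c6∈{4}] r6c6 has the single candidate 4. So r6c6=4.
Step 15. [r5c9∈{3}] r5c9 is down to just 3, so r5c9=3.
Step 16. [r4c7∈{2}] nothing but 2 survives at r4c7. So r4c7=2.
Step 17. [r6c4∈{6}] only 6 remains possible at r6c4. So r6c4=6.
Step 18. [r6c1∈{9}] r6c1 has the single candidate 9. So r6c1=9.
Step 19. [r9c4∈{8}] r9c4's peers cover all but 8 ⇒ r9c4=8.
Step 20. [r8c6∈{2}] r8c6's peers cover all but 2 ⇒ r8c6=2.
Step 21. [r7c2∈{8}] r7c2 is down to just 8. So r7c2=8.
Step 22. [r2c2∈{6}] nothing but 6 survives at r2c2, so r2c2=6.
Step 23. [r4c5∈{1}] nothing but 1 survives at r4c5, so r4c5=1.
Step 24. [r8c3∈{7}] r8c3 is down to just 7, so r8c3=7.
Step 25. [r1c7∈{9}] r1c7 is down to just 9, so r1c7=9.
Step 26. [r2c3∈{1}] only 1 remains possible at r2c3. So r2c3=1.
Step 27. [r2c4∈{2}] nothing but 2 survives at r2c4. So r2c4=2.
Step 28. [r1c9∈{7}] only 7 remains possible at r1c9 ⇒ r1c9=7.
Step 29. [r8c9∈{6}] r8c9's peers cover all but 6. So r8c9=6.
Step 30. [r2c8∈{8}] r2c8's peers cover all but 8. So r2c8=8.
Step 31. [r6c9∈{1}] r6c9 is down to just 1 ⇒ r6c9=1.
Step 32. [r4c3∈{5}] r4c3 has the single candidate 5. So r4c3=5.
Step 33. [r2c9∈{4}] r2c9's peers cover all but 4, so r2c9=4.
Step 34. [r2c5∈{5}] nothing but 5 survives at r2c5 ⇒ r2c5=5.
Step 35. [r9c8∈{1}] only 1 remains possible at r9c8 ⇒ r9c8=1.
Step 36. [r4c6∈{7}] nothing but 7 survives at r4c6, so r4c6=7.
Step 37. [r9c3∈{3}] r9c3's peers cover all but 3 ⇒ r9c3=3.

Answer: 8 5 2 1 4 3 9 6 7 / 7 6 1 2 5 9 3 8 4 / 3 4 9 7 8 6 1 2 5 / 6 3 5 9 1 7 2 4 8 / 1 7 4 5 2 8 6 9 3 / 9 2 8 6 3 4 5 7 1 / 2 8 6 3 7 1 4 5 9 / 5 1 7 4 9 2 8 3 6 / 4 9 3 8 6 5 7 1 2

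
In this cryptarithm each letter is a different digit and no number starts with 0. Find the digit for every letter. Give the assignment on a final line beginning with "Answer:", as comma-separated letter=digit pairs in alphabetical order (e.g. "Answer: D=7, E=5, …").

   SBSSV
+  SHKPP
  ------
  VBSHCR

Step 1. [col 1: V + P ≡ R (mod 10)] no forcing yet in column 1 (carry-in 0); P=2 is free and consistent — try it, so P=2.
Step 2. [col 1: V + P ≡ R (mod 10)] several values work for V in column 1 (V + P ≡ R (mod 10), carry-in 0); try V=1 ⇒ V=1.
Step 3. [col 1: V + P ≡ R (mod 10)] in column 1 we have V+P≡R with carry-in 0; given V=1, P=2 and digits 1,2 already taken and all letters distinct, that pins R to 3 ⇒ R=3.
Step 4. [col 2: S + P ≡ C (mod 10)] column 2 (S + P ≡ C (mod 10), carry-in 0) doesn't pin C yet; pick C=7 and continue ⇒ C=7.
Step 5. [col 2: S + P ≡ C (mod 10)] in column 2 we have S+P≡C with carry-in 0; given P=2, C=7 and digits 1,2,3,7 already taken and all letters distinct, that pins S to 5, so S=5.
Step 6. [col 3: S + K ≡ H (mod 10)] no forcing yet in column 3 (carry-in 0); H=4 is free and consistent — try it. So H=4.
Step 7. [col 3: S + K ≡ H (mod 10)] in column 3 we have S+K≡H with carry-in 0; given S=5, H=4 and digits 1,2,3,4,5,7 already taken and all letters distinct, that pins K to 9 ⇒ K=9.
Step 8. [col 4: B + H ≡ S (mod 10)] from column 4 (H=4, S=5, carry-in 1, digits 1,2,3,4,5,7,9 already taken and all letters distinct): B must equal 0. So B=0.

Answer: B=0, C=7, H=4, K=9, P=2, R=3, S=5, V=1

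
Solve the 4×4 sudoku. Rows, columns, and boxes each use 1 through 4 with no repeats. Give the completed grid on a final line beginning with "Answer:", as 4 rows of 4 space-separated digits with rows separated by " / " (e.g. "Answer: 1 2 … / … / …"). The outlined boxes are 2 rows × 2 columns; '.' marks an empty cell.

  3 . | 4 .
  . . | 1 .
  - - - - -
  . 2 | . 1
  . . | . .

Step 1. [r4c2∈{1,3,4}] r4c2 is the only open cell in col 2 admitting 3. So r4c2=3.
Step 2. [r3c1∈{4}] r3c1 is down to just 4 ⇒ r3c1=4.
Step 3. [r1c4∈{2}] r1c4 has the single candidate 2, so r1c4=2.
Step 4. [r2c4∈{3}] nothing but 3 survives at r2c4 ⇒ r2c4=3.
Step 5. [r2c2∈{4}] only 4 remains possible at r2c2, so r2c2=4.
Step 6. [r2c1∈{2}] nothing but 2 survives at r2c1 ⇒ r2c1=2.
Step 7. [r4c4∈{4}] r4c4 is down to just 4, so r4c4=4.
Step 8. [r4c3∈{2}] r4c3's peers cover all but 2 ⇒ r4c3=2.
Step 9. [r1c2∈{1}] r1c2 has the single candidate 1, so r1c2=1.
Step 10. [r3c3∈{3}] r3c3 is down to just 3. So r3c3=3.
Step 11. [r4c1∈{1}] nothing but 1 survives at r4c1, so r4c1=1.

Answer: 3 1 4 2 / 2 4 1 3 / 4 2 3 1 / 1 3 2 4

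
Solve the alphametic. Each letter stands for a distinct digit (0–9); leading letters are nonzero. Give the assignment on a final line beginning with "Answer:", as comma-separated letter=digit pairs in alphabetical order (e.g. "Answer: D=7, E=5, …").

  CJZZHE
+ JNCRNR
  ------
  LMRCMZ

Step 1. [col 1: E + R ≡ Z (mod 10)] column 1 (E + R ≡ Z (mod 10), carry-in 0) doesn't pin R yet; pick R=6 and continue, so R=6.
Step 2. [col 1: E + R ≡ Z (mod 10)] column 1 (E + R ≡ Z (mod 10), carry-in 0) doesn't pin E yet; pick E=8 and continue, so E=8.
Step 3. [col 1: E + R ≡ Z (mod 10)] in column 1 we have E+R≡Z with carry-in 0; given E=8, R=6 and digits 6,8 already taken and all letters distinct, that pins Z to 4 ⇒ Z=4.
Step 4. [col 2: H + N ≡ M (mod 10)] several values work for N in column 2 (H + N ≡ M (mod 10), carry-in 1); try N=7, so N=7.
Step 5. [col 2: H + N ≡ M (mod 10)] column 2 (H + N ≡ M (mod 10), carry-in 1) doesn't pin M yet; pick M=0 and continue. So M=0.
Step 6. [col 2: H + N ≡ M (mod 10)] in column 2 we have H+N≡M with carry-in 1; given N=7, M=0 and digits 0,4,6,7,8 already taken and all letters distinct, that pins H to 2, so H=2.
Step 7. [col 3: Z + R ≡ C (mod 10)] in column 3 we have Z+R≡C with carry-in 1; given Z=4, R=6 and digits 0,2,4,6,7,8 already taken and all letters distinct, that pins C to 1, so C=1.
Step 8. [col 5: J + N ≡ M (mod 10)] column 5: given N=7, M=0, carry-in 0, and digits 0,1,2,4,6,7,8 already taken and all letters distinct, J+N≡M (mod 10) forces J=3. So J=3.
Step 9. [col 6: C + J ≡ L (mod 10)] in column 6 we have C+J≡L with carry-in 1; given C=1, J=3 and digits 0,1,2,3,4,6,7,8 already taken and all letters distinct, that pins L to 5. So L=5.

Answer: C=1, E=8, H=2, J=3, L=5, M=0, N=7, R=6, Z=4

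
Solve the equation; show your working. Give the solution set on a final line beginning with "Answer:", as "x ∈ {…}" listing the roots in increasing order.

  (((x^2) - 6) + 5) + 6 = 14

Step 1. [(((x^2) - 6) + 5) + 6 = 14] subtract 6: x sits inside (… + 6). So sub: ((x^2) - 6) + 5 = 8.
Step 2. [((x^2) - 6) + 5 = 8] +5 is outermost — subtract 5 both sides, so sub: (x^2) - 6 = 3.
Step 3. [(x^2) - 6 = 3] the outer -6 inverts by adding 6. So sub: x^2 = 9.
Step 4. [x^2 = 9] LHS squared, RHS 9 ≥ 0: apply √ (±). So sqrt: x = 3 or -3.

Answer: x ∈ {-3, 3}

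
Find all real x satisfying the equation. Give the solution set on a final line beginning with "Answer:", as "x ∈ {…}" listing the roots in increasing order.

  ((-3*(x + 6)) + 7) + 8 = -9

Step 1. [((-3*(x + 6)) + 7) + 8 = -9] the outer +8 inverts by subtracting 8 ⇒ sub: (-3*(x + 6)) + 7 = -17.
Step 2. [(-3*(x + 6)) + 7 = -17] 7 comes off first (subtract 7). So sub: -3*(x + 6) = -24.
Step 3. [-3*(x + 6) = -24] LHS = -3·(…); ÷-3 both sides ⇒ div: x + 6 = 8.
Step 4. [x + 6 = 8] subtract 6: x sits inside (… + 6). So sub: x = 2.

Answer: x ∈ {2}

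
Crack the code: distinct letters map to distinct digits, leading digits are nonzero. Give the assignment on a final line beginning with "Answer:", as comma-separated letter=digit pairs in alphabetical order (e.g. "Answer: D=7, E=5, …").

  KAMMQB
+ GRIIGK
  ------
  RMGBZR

Step 1. [col 1: B + K ≡ R (mod 10)] column 1 (B + K ≡ R (mod 10), carry-in 0) doesn't pin B yet; pick B=8 and continue ⇒ B=8.
Step 2. [col 1: B + K ≡ R (mod 10)] column 1 (B + K ≡ R (mod 10), carry-in 0) doesn't pin R yet; pick R=9 and continue ⇒ R=9.
Step 3. [col 1: B + K ≡ R (mod 10)] in column 1 we have B+K≡R with carry-in 0; given B=8, R=9 and digits 8,9 already taken and all letters distinct, that pins K to 1. So K=1.
Step 4. [col 2: Q + G ≡ Z (mod 10)] column 2 (Q + G ≡ Z (mod 10), carry-in 0) doesn't pin G yet; pick G=7 and continue, so G=7.
Step 5. [col 2: Q + G ≡ Z (mod 10)] several values work for Q in column 2 (Q + G ≡ Z (mod 10), carry-in 0); try Q=3 ⇒ Q=3.
Step 6. [col 2: Q + G ≡ Z (mod 10)] column 2: given Q=3, G=7, carry-in 0, and digits 1,3,7,8,9 already taken and all letters distinct, Q+G≡Z (mod 10) forces Z=0 ⇒ Z=0.
Step 7. [col 3: M + I ≡ B (mod 10)] no forcing yet in column 3 (carry-in 1); I=2 is free and consistent — try it. So I=2.
Step 8. [col 3: M + I ≡ B (mod 10)] from column 3 (I=2, B=8, carry-in 1, digits 0,1,2,3,7,8,9 already taken and all letters distinct): M must equal 5. So M=5.
Step 9. [col 5: A + R ≡ M (mod 10)] column 5: given R=9, M=5, carry-in 0, and digits 0,1,2,3,5,7,8,9 already taken and all letters distinct, A+R≡M (mod 10) forces A=6 ⇒ A=6.

Answer: A=6, B=8, G=7, I=2, K=1, M=5, Q=3, R=9, Z=0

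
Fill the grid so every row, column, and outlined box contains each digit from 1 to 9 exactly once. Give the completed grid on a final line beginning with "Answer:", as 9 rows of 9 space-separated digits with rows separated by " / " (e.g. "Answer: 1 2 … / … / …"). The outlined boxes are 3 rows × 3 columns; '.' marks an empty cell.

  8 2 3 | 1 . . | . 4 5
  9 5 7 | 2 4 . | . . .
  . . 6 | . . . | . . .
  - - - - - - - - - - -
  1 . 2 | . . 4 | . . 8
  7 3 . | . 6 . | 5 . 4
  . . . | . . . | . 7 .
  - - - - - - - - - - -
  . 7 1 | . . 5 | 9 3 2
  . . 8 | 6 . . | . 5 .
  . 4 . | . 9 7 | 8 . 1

Step 1. [r9c4∈{3}] nothing but 3 survives at r9c4 ⇒ r9c4=3.
Step 2. [r5c3∈{9}] r5c3's peers cover all but 9. So r5c3=9.
Step 3. [r5c4∈{8}] only 8 remains possible at r5c4, so r5c4=8.
Step 4. [r1c6∈{6,9}] across row 1, 9 lands solely at r1c6 ⇒ r1c6=9.
Step 5. [r1c7∈{6,7}] 6 has one home in row 1: r1c7. So r1c7=6.
Step 6. [r6c9∈{3,6,9}] 6 has one home in col 9: r6c9, so r6c9=6.
Step 7. [r4c7∈{3}] r4c7 is down to just 3 ⇒ r4c7=3.
Step 8. [r2c7∈{1}] r2c7 has the single candidate 1 ⇒ r2c7=1.
Step 9. [r6c7∈{2}] nothing but 2 survives at r6c7. So r6c7=2.
Step 10. [r3c7∈{7}] r3c7 is down to just 7 ⇒ r3c7=7.
Step 11. [r8c5∈{1,2}] in col 5, 2 fits only at r8c5. So r8c5=2.
Step 12. [r6c5∈{1,3,5}] col 5 places 1 nowhere but r6c5, so r6c5=1.
Step 13. [r3c5∈{3,5,8}] 3 has one home in col 5: r3c5. So r3c5=3.
Step 14. [r4c4∈{5,7,9}] col 4 places 7 nowhere but r4c4 ⇒ r4c4=7.
Step 15. [r9c3∈{5}] r9c3 has the single candidate 5. So r9c3=5.
Step 16. [r3c6∈{8}] r3c6's peers cover all but 8 ⇒ r3c6=8.
Step 17. [r6c1∈{4,5}] r6c1 is the only open cell in col 1 admitting 5 ⇒ r6c1=5.
Step 18. [r4c8∈{9}] r4c8's peers cover all but 9, so r4c8=9.
Step 19. [r9c8∈{6}] r9c8's peers cover all but 6. So r9c8=6.
Step 20. [r1c5∈{7}] r1c5 is down to just 7, so r1c5=7.
Step 21. [r2c9∈{3}] r2c9's peers cover all but 3. So r2c9=3.
Step 22. [r3c4∈{5}] r3c4's peers cover all but 5. So r3c4=5.
Step 23. [r5c8∈{1}] only 1 remains possible at r5c8. So r5c8=1.
Step 24. [r7c5∈{8}] nothing but 8 survives at r7c5, so r7c5=8.
Step 25. [r7c4∈{4}] r7c4 has the single candidate 4 ⇒ r7c4=4.
Step 26. [r8c9∈{7}] nothing but 7 survives at r8c9. So r8c9=7.
Step 27. [r7c1∈{6}] only 6 remains possible at r7c1 ⇒ r7c1=6.
Step 28. [r2c6∈{6}] r2c6's peers cover all but 6, so r2c6=6.
Step 29. [r8c7∈{4}] r8c7 has the single candidate 4. So r8c7=4.
Step 30. [r5c6∈{2}] r5c6 has the single candidate 2 ⇒ r5c6=2.
Step 31. [r8c6∈{1}] nothing but 1 survives at r8c6 ⇒ r8c6=1.
Step 32. [r3c1∈{4}] only 4 remains possible at r3c1 ⇒ r3c1=4.
Step 33. [r4c5∈{5}] nothing but 5 survives at r4c5. So r4c5=5.
Step 34. [r6c2∈{8}] only 8 remains possible at r6c2, so r6c2=8.
Step 35. [r8c2∈{9}] only 9 remains possible at r8c2, so r8c2=9.
Step 36. [r3c2∈{1}] nothing but 1 survives at r3c2, so r3c2=1.
Step 37. [r6c6∈{3}] only 3 remains possible at r6c6 ⇒ r6c6=3.
Step 38. [r3c9∈{9}] only 9 remains possible at r3c9 ⇒ r3c9=9.
Step 39. [r9c1∈{2}] only 2 remains possible at r9c1 ⇒ r9c1=2.
Step 40. [r6c3∈{4}] nothing but 4 survives at r6c3, so r6c3=4.
Step 41. [r2c8∈{8}] only 8 remains possible at r2c8, so r2c8=8.
Step 42. [r3c8∈{2}] nothing but 2 survives at r3c8. So r3c8=2.
Step 43. [r6c4∈{9}] r6c4 is down to just 9 ⇒ r6c4=9.
Step 44. [r8c1∈{3}] r8c1 has the single candidate 3, so r8c1=3.
Step 45. [r4c2∈{6}] r4c2 has the single candidate 6. So r4c2=6.

Answer: 8 2 3 1 7 9 6 4 5 / 9 5 7 2 4 6 1 8 3 / 4 1 6 5 3 8 7 2 9 / 1 6 2 7 5 4 3 9 8 / 7 3 9 8 6 2 5 1 4 / 5 8 4 9 1 3 2 7 6 / 6 7 1 4 8 5 9 3 2 / 3 9 8 6 2 1 4 5 7 / 2 4 5 3 9 7 8 6 1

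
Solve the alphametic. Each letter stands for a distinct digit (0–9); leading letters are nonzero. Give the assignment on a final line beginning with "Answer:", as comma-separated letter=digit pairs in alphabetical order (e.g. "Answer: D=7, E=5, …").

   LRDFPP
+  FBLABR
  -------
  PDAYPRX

Step 1. [col 1: P + R ≡ X (mod 10)] several values work for R in column 1 (P + R ≡ X (mod 10), carry-in 0); try R=8. So R=8.
Step 2. [col 1: P + R ≡ X (mod 10)] column 1 (P + R ≡ X (mod 10), carry-in 0) doesn't pin X yet; pick X=9 and continue. So X=9.
Step 3. [col 1: P + R ≡ X (mod 10)] column 1: given R=8, X=9, carry-in 0, and digits 8,9 already taken and all letters distinct, P+R≡X (mod 10) forces P=1 ⇒ P=1.
Step 4. [col 2: P + B ≡ R (mod 10)] in column 2 we have P+B≡R with carry-in 0; given P=1, R=8 and digits 1,8,9 already taken and all letters distinct, that pins B to 7, so B=7.
Step 5. [col 3: F + A ≡ P (mod 10)] A=5 is one option consistent with column 3 (F + A ≡ P (mod 10), carry-in 0) — take it ⇒ A=5.
Step 6. [col 3: F + A ≡ P (mod 10)] from column 3 (A=5, P=1, carry-in 0, digits 1,5,7,8,9 already taken and all letters distinct): F must equal 6 ⇒ F=6.
Step 7. [col 4: D + L ≡ Y (mod 10)] column 4 (D + L ≡ Y (mod 10), carry-in 1) doesn't pin L yet; pick L=3 and continue, so L=3.
Step 8. [col 4: D + L ≡ Y (mod 10)] column 4: given L=3, carry-in 1, and digits 1,3,5,6,7,8,9 already taken and all letters distinct, D+L≡Y (mod 10) forces D=0 ⇒ D=0.
Step 9. [col 4: D + L ≡ Y (mod 10)] from column 4 (D=0, L=3, carry-in 1, digits 0,1,3,5,6,7,8,9 already taken and all letters distinct): Y must equal 4, so Y=4.

Answer: A=5, B=7, D=0, F=6, L=3, P=1, R=8, X=9, Y=4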